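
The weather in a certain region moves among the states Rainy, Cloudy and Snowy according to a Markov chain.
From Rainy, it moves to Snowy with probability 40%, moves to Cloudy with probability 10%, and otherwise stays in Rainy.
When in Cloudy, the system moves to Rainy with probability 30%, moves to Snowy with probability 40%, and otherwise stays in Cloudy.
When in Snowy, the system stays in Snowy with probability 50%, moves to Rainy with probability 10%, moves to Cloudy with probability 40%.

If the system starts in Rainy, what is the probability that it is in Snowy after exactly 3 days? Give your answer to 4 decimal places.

Propagate the distribution vector 3 days from Rainy.
After 0 days: (1.0000, 0.0000, 0.0000)
After 1 day: (0.5000, 0.1000, 0.4000)
After 2 days: (0.3200, 0.2400, 0.4400)
After 3 days: (0.2760, 0.2800, 0.4440)
P(in Snowy after 3 days) = 0.4440

0.4440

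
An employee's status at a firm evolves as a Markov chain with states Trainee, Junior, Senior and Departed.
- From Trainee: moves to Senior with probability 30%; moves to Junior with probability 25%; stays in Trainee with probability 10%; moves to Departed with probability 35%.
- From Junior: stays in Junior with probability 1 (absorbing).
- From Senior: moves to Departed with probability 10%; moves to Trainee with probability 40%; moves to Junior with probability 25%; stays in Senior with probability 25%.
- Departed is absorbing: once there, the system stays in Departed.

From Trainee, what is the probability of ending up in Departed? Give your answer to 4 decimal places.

0.5270

Let h(s) be the probability of absorption at Departed starting from transient state s. Then h(Departed) = 1 and h(Junior) = 0. By first-step analysis:
h(Trainee) = 0.1·h(Trainee) + 0.25·0 + 0.3·h(Senior) + 0.35·1
h(Senior) = 0.4·h(Trainee) + 0.25·0 + 0.25·h(Senior) + 0.1·1
Solving: h(Trainee) = 0.5270, h(Senior) = 0.4144.
Starting from Trainee, the probability is 0.5270.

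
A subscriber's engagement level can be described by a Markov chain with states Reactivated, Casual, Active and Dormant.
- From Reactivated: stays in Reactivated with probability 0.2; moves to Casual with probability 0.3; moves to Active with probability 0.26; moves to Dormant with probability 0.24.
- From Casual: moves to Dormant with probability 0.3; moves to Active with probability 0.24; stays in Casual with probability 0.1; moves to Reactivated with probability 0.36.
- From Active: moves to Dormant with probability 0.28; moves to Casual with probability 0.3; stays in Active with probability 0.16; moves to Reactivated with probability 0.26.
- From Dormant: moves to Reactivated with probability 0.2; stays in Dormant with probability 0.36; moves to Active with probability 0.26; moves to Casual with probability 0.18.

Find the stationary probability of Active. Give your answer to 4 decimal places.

0.2324

Let the stationary distribution be π with π = πP and π_1 + π_2 + π_3 + π_4 = 1.
π_1 = 0.2·π_1 + 0.36·π_2 + 0.26·π_3 + 0.2·π_4
π_2 = 0.3·π_1 + 0.1·π_2 + 0.3·π_3 + 0.18·π_4
π_3 = 0.26·π_1 + 0.24·π_2 + 0.16·π_3 + 0.26·π_4
Solving with the normalization constraint gives π = (0.2492, 0.2202, 0.2324, 0.2983).
So the stationary probability of Active is 0.2324.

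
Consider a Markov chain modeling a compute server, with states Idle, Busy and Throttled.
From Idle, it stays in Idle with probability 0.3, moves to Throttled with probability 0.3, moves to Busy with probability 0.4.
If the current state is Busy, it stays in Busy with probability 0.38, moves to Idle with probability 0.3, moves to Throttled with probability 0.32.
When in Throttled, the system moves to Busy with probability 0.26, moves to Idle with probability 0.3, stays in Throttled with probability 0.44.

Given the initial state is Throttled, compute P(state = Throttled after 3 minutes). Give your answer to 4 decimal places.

0.3580

Propagate the distribution vector 3 minutes from Throttled.
After 0 minutes: (0.0000, 0.0000, 1.0000)
After 1 minute: (0.3000, 0.2600, 0.4400)
After 2 minutes: (0.3000, 0.3332, 0.3668)
After 3 minutes: (0.3000, 0.3420, 0.3580)
P(in Throttled after 3 minutes) = 0.3580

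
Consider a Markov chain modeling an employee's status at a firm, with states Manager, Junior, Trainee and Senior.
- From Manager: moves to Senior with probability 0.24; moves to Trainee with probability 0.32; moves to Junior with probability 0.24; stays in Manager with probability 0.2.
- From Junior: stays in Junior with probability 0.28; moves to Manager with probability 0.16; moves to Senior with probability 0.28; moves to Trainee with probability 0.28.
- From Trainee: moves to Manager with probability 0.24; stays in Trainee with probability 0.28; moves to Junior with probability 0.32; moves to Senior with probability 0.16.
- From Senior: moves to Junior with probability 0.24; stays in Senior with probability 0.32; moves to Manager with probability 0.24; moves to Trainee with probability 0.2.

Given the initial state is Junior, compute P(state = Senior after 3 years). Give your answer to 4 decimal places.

Propagate the distribution vector 3 years from Junior.
After 0 years: (0.0000, 1.0000, 0.0000, 0.0000)
After 1 year: (0.1600, 0.2800, 0.2800, 0.2800)
After 2 years: (0.2112, 0.2736, 0.2640, 0.2512)
After 3 years: (0.2097, 0.2721, 0.2684, 0.2499)
P(in Senior after 3 years) = 0.2499

0.2499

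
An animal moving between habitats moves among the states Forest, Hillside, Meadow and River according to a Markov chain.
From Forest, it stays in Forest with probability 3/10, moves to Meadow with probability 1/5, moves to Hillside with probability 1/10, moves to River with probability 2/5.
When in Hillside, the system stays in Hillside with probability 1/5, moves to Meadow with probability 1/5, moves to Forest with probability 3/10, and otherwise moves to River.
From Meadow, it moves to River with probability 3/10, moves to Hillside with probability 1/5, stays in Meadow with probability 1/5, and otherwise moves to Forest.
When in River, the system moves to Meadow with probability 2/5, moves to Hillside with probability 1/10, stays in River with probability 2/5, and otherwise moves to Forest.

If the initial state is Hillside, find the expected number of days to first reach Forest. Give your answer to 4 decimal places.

Let t(s) be the expected number of days to first reach Forest from state s, with t(Forest) = 0. Conditioning on the first day:
t(Hillside) = 1 + 0.2·t(Hillside) + 0.2·t(Meadow) + 0.3·t(River)
t(Meadow) = 1 + 0.2·t(Hillside) + 0.2·t(Meadow) + 0.3·t(River)
t(River) = 1 + 0.1·t(Hillside) + 0.4·t(Meadow) + 0.4·t(River)
Solving: t(Hillside) = 4.2857, t(Meadow) = 4.2857, t(River) = 5.2381.
Expected days from Hillside to Forest: 4.2857.

4.2857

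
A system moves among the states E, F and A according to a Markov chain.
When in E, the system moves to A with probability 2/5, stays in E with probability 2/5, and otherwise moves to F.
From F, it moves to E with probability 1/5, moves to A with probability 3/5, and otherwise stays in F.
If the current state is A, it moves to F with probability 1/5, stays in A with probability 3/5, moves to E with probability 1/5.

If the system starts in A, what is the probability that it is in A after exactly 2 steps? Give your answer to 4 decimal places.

Sum over the intermediate state after 1 step:
P = P(A→E)·P(E→A) + P(A→F)·P(F→A) + P(A→A)·P(A→A)
  = 0.2×0.4 + 0.2×0.6 + 0.6×0.6
  = 0.0800 + 0.1200 + 0.3600 = 0.5600

0.5600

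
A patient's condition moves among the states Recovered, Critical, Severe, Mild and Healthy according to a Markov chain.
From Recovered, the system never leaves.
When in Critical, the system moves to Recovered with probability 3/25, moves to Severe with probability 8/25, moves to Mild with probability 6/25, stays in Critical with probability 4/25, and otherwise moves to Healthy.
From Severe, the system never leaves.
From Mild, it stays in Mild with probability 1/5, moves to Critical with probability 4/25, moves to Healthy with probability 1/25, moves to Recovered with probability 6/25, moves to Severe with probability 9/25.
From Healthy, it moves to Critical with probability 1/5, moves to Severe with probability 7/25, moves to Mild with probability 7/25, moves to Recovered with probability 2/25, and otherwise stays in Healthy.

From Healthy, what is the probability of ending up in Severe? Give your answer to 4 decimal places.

Let h(s) be the probability of absorption at Severe starting from transient state s. Then h(Severe) = 1 and h(Recovered) = 0. By first-step analysis:
h(Critical) = 0.12·0 + 0.16·h(Critical) + 0.32·1 + 0.24·h(Mild) + 0.16·h(Healthy)
h(Mild) = 0.24·0 + 0.16·h(Critical) + 0.36·1 + 0.2·h(Mild) + 0.04·h(Healthy)
h(Healthy) = 0.08·0 + 0.2·h(Critical) + 0.28·1 + 0.28·h(Mild) + 0.16·h(Healthy)
Solving: h(Critical) = 0.6939, h(Mild) = 0.6241, h(Healthy) = 0.7066.
Starting from Healthy, the probability is 0.7066.

0.7066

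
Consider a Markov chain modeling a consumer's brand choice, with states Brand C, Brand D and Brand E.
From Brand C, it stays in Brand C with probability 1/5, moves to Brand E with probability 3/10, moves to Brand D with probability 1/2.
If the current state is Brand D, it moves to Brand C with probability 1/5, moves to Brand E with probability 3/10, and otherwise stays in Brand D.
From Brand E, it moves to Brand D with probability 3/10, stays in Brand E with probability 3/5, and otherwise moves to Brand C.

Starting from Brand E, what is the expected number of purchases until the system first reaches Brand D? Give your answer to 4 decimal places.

3.1034

Let t(s) be the expected number of purchases to first reach Brand D from state s, with t(Brand D) = 0. Conditioning on the first purchase:
t(Brand C) = 1 + 0.2·t(Brand C) + 0.3·t(Brand E)
t(Brand E) = 1 + 0.1·t(Brand C) + 0.6·t(Brand E)
Solving: t(Brand C) = 2.4138, t(Brand E) = 3.1034.
Expected purchases from Brand E to Brand D: 3.1034.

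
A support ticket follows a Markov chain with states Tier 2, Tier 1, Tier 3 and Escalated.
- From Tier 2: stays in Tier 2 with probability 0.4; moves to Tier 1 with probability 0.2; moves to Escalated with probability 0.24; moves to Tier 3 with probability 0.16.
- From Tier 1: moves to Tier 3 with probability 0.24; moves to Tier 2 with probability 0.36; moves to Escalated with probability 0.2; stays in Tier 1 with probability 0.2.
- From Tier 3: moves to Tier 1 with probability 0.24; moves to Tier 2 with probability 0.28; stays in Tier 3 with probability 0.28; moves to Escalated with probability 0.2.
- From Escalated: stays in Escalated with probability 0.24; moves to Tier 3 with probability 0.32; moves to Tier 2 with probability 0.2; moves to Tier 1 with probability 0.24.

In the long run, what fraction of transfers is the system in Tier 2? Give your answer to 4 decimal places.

0.3179

Let the stationary distribution be π with π = πP and π_1 + π_2 + π_3 + π_4 = 1.
π_1 = 0.4·π_1 + 0.36·π_2 + 0.28·π_3 + 0.2·π_4
π_2 = 0.2·π_1 + 0.2·π_2 + 0.24·π_3 + 0.24·π_4
π_3 = 0.16·π_1 + 0.24·π_2 + 0.28·π_3 + 0.32·π_4
Solving with the normalization constraint gives π = (0.3179, 0.2185, 0.2420, 0.2216).
So the stationary probability of Tier 2 is 0.3179.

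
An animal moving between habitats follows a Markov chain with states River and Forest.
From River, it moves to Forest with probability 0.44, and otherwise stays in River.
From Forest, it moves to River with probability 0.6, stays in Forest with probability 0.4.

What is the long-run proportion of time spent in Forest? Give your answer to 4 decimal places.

Let the stationary distribution be π with π = πP and π_1 + π_2 = 1.
π_1 = 0.56·π_1 + 0.6·π_2
Solving with the normalization constraint gives π = (0.5769, 0.4231).
So the stationary probability of Forest is 0.4231.

0.4231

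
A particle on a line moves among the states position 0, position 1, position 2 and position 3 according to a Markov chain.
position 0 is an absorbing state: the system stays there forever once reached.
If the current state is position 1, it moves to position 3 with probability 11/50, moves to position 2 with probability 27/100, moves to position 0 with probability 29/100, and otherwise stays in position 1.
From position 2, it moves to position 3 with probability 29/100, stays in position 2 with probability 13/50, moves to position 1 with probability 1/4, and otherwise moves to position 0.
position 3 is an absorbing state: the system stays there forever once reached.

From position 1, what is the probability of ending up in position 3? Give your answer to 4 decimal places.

Let h(s) be the probability of absorption at position 3 starting from transient state s. Then h(position 3) = 1 and h(position 0) = 0. By first-step analysis:
h(position 1) = 0.29·0 + 0.22·h(position 1) + 0.27·h(position 2) + 0.22·1
h(position 2) = 0.2·0 + 0.25·h(position 1) + 0.26·h(position 2) + 0.29·1
Solving: h(position 1) = 0.4730, h(position 2) = 0.5517.
Starting from position 1, the probability is 0.4730.

0.4730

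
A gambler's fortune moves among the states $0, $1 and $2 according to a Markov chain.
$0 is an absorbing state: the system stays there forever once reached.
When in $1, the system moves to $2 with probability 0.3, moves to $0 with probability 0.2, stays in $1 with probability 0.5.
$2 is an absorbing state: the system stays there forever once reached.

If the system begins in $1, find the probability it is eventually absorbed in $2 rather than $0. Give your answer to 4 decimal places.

0.6000

Let h(s) be the probability of absorption at $2 starting from transient state s. Then h($2) = 1 and h($0) = 0. By first-step analysis:
h($1) = 0.2·0 + 0.5·h($1) + 0.3·1
Solving: h($1) = 0.6000.
Starting from $1, the probability is 0.6000.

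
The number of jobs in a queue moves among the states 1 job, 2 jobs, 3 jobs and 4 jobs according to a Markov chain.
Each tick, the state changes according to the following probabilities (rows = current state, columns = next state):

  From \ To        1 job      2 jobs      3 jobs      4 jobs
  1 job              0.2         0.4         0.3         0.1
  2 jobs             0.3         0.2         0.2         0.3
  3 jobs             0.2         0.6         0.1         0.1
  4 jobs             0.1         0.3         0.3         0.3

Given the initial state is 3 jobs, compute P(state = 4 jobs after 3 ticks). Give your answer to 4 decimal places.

Propagate the distribution vector 3 ticks from 3 jobs.
After 0 ticks: (0.0000, 0.0000, 1.0000, 0.0000)
After 1 tick: (0.2000, 0.6000, 0.1000, 0.1000)
After 2 ticks: (0.2500, 0.2900, 0.2200, 0.2400)
After 3 ticks: (0.2050, 0.3620, 0.2270, 0.2060)
P(in 4 jobs after 3 ticks) = 0.2060

0.2060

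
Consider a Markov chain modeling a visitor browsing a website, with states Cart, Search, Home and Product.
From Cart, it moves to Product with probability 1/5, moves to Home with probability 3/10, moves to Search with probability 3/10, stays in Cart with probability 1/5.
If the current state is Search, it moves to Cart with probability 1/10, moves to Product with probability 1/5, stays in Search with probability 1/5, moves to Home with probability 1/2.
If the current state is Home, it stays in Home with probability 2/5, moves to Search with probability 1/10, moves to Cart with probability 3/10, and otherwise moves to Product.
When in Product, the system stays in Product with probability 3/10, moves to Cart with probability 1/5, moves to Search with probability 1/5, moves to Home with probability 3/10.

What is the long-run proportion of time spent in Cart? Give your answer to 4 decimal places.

0.2190

Let the stationary distribution be π with π = πP and π_1 + π_2 + π_3 + π_4 = 1.
π_1 = 0.2·π_1 + 0.1·π_2 + 0.3·π_3 + 0.2·π_4
π_2 = 0.3·π_1 + 0.2·π_2 + 0.1·π_3 + 0.2·π_4
π_3 = 0.3·π_1 + 0.5·π_2 + 0.4·π_3 + 0.3·π_4
Solving with the normalization constraint gives π = (0.2190, 0.1845, 0.3743, 0.2222).
So the stationary probability of Cart is 0.2190.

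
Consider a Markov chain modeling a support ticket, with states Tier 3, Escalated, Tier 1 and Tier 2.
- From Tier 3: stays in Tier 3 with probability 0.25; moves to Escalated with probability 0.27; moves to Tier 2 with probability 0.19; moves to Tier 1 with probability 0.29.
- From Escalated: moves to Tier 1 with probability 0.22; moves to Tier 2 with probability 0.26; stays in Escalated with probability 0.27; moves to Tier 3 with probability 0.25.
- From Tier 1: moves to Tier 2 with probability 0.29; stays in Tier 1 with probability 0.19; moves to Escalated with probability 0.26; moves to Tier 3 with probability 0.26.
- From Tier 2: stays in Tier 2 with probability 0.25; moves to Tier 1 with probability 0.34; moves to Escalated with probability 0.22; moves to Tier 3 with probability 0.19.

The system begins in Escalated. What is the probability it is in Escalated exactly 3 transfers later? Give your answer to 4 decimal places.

0.2551

Propagate the distribution vector 3 transfers from Escalated.
After 0 transfers: (0.0000, 1.0000, 0.0000, 0.0000)
After 1 transfer: (0.2500, 0.2700, 0.2200, 0.2600)
After 2 transfers: (0.2366, 0.2548, 0.2621, 0.2465)
After 3 transfers: (0.2378, 0.2551, 0.2583, 0.2488)
P(in Escalated after 3 transfers) = 0.2551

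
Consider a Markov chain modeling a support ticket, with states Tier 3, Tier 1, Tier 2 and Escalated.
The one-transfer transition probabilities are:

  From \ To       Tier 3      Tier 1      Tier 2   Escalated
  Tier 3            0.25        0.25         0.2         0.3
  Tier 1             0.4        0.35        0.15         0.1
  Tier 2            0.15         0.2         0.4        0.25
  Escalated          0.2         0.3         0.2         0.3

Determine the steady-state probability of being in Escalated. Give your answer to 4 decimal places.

Let the stationary distribution be π with π = πP and π_1 + π_2 + π_3 + π_4 = 1.
π_1 = 0.25·π_1 + 0.4·π_2 + 0.15·π_3 + 0.2·π_4
π_2 = 0.25·π_1 + 0.35·π_2 + 0.2·π_3 + 0.3·π_4
π_3 = 0.2·π_1 + 0.15·π_2 + 0.4·π_3 + 0.2·π_4
Solving with the normalization constraint gives π = (0.2568, 0.2778, 0.2326, 0.2328).
So the stationary probability of Escalated is 0.2328.

0.2328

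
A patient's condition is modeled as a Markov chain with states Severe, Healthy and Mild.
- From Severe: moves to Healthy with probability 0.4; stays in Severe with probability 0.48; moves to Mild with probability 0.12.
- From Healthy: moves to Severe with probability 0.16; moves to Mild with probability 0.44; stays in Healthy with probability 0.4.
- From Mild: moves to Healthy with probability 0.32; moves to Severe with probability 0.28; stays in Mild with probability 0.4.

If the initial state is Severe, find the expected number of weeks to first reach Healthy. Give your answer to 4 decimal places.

2.5862

Let t(s) be the expected number of weeks to first reach Healthy from state s, with t(Healthy) = 0. Conditioning on the first week:
t(Severe) = 1 + 0.48·t(Severe) + 0.12·t(Mild)
t(Mild) = 1 + 0.28·t(Severe) + 0.4·t(Mild)
Solving: t(Severe) = 2.5862, t(Mild) = 2.8736.
Expected weeks from Severe to Healthy: 2.5862.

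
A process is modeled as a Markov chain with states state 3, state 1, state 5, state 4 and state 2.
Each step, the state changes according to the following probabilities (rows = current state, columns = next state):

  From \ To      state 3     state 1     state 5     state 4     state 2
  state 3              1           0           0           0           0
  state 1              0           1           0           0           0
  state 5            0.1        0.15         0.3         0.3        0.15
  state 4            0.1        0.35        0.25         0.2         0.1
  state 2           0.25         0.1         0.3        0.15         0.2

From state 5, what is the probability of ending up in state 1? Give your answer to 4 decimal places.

0.6138

Let h(s) be the probability of absorption at state 1 starting from transient state s. Then h(state 1) = 1 and h(state 3) = 0. By first-step analysis:
h(state 5) = 0.1·0 + 0.15·1 + 0.3·h(state 5) + 0.3·h(state 4) + 0.15·h(state 2)
h(state 4) = 0.1·0 + 0.35·1 + 0.25·h(state 5) + 0.2·h(state 4) + 0.1·h(state 2)
h(state 2) = 0.25·0 + 0.1·1 + 0.3·h(state 5) + 0.15·h(state 4) + 0.2·h(state 2)
Solving: h(state 5) = 0.6138, h(state 4) = 0.6899, h(state 2) = 0.4845.
Starting from state 5, the probability is 0.6138.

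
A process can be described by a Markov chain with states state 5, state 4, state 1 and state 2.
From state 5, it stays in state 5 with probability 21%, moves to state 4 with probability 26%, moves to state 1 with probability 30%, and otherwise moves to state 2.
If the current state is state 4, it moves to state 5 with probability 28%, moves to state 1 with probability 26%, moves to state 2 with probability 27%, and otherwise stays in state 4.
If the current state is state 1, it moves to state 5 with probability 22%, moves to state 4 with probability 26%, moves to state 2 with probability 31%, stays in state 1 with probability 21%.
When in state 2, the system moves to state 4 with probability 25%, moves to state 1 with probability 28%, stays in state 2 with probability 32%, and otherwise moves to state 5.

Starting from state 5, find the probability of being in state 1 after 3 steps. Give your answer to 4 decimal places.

Propagate the distribution vector 3 steps from state 5.
After 0 steps: (1.0000, 0.0000, 0.0000, 0.0000)
After 1 step: (0.2100, 0.2600, 0.3000, 0.2300)
After 2 steps: (0.2174, 0.2395, 0.2580, 0.2851)
After 3 steps: (0.2122, 0.2404, 0.2615, 0.2859)
P(in state 1 after 3 steps) = 0.2615

0.2615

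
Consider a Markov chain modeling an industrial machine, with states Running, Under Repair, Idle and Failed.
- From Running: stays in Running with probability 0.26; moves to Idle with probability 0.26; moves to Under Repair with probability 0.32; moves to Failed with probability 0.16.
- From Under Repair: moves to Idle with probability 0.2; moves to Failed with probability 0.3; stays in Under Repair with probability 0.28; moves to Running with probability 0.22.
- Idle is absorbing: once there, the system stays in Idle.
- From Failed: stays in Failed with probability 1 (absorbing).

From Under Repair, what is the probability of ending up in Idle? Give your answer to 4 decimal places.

0.4438

Let h(s) be the probability of absorption at Idle starting from transient state s. Then h(Idle) = 1 and h(Failed) = 0. By first-step analysis:
h(Running) = 0.26·h(Running) + 0.32·h(Under Repair) + 0.26·1 + 0.16·0
h(Under Repair) = 0.22·h(Running) + 0.28·h(Under Repair) + 0.2·1 + 0.3·0
Solving: h(Running) = 0.5433, h(Under Repair) = 0.4438.
Starting from Under Repair, the probability is 0.4438.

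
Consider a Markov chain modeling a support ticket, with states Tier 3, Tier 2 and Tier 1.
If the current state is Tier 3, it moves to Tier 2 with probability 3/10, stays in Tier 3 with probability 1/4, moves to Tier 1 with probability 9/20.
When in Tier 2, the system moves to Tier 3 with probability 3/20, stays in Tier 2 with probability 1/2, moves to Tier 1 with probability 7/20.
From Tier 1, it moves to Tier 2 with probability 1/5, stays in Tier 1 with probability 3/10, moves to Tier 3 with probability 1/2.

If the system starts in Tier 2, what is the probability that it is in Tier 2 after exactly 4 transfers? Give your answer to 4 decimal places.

0.3315

Propagate the distribution vector 4 transfers from Tier 2.
After 0 transfers: (0.0000, 1.0000, 0.0000)
After 1 transfer: (0.1500, 0.5000, 0.3500)
After 2 transfers: (0.2875, 0.3650, 0.3475)
After 3 transfers: (0.3004, 0.3383, 0.3614)
After 4 transfers: (0.3065, 0.3315, 0.3620)
P(in Tier 2 after 4 transfers) = 0.3315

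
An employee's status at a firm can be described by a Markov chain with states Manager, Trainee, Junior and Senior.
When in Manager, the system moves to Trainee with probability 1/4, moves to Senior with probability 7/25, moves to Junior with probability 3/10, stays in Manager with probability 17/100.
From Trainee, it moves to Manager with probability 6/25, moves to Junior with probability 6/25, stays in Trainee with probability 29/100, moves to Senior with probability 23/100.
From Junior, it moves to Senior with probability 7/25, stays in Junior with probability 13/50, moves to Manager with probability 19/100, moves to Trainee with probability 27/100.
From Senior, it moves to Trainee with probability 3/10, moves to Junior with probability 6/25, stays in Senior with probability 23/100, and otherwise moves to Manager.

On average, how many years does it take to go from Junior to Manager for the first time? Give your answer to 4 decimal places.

Let t(s) be the expected number of years to first reach Manager from state s, with t(Manager) = 0. Conditioning on the first year:
t(Trainee) = 1 + 0.29·t(Trainee) + 0.24·t(Junior) + 0.23·t(Senior)
t(Junior) = 1 + 0.27·t(Trainee) + 0.26·t(Junior) + 0.28·t(Senior)
t(Senior) = 1 + 0.3·t(Trainee) + 0.24·t(Junior) + 0.23·t(Senior)
Solving: t(Trainee) = 4.4379, t(Junior) = 4.6666, t(Senior) = 4.4823.
Expected years from Junior to Manager: 4.6666.

4.6666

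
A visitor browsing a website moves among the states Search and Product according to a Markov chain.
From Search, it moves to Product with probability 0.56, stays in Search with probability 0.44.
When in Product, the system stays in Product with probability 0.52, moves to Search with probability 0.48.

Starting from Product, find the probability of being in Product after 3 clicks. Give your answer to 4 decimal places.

0.5384

Propagate the distribution vector 3 clicks from Product.
After 0 clicks: (0.0000, 1.0000)
After 1 click: (0.4800, 0.5200)
After 2 clicks: (0.4608, 0.5392)
After 3 clicks: (0.4616, 0.5384)
P(in Product after 3 clicks) = 0.5384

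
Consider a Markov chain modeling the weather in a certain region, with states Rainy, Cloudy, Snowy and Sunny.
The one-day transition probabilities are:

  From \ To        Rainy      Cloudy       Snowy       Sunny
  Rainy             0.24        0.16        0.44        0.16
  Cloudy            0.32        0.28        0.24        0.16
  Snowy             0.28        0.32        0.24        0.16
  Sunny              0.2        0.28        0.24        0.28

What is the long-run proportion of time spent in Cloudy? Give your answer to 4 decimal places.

Let the stationary distribution be π with π = πP and π_1 + π_2 + π_3 + π_4 = 1.
π_1 = 0.24·π_1 + 0.32·π_2 + 0.28·π_3 + 0.2·π_4
π_2 = 0.16·π_1 + 0.28·π_2 + 0.32·π_3 + 0.28·π_4
π_3 = 0.44·π_1 + 0.24·π_2 + 0.24·π_3 + 0.24·π_4
Solving with the normalization constraint gives π = (0.2652, 0.2599, 0.2930, 0.1818).
So the stationary probability of Cloudy is 0.2599.

0.2599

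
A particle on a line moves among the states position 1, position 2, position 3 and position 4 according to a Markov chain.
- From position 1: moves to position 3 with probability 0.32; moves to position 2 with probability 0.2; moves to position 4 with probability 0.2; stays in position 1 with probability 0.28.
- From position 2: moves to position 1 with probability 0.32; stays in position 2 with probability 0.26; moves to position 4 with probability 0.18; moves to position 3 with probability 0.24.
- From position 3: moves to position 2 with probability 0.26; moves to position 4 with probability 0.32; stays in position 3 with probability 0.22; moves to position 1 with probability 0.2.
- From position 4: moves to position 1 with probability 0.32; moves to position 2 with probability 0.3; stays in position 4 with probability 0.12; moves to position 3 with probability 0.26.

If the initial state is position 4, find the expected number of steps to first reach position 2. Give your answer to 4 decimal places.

3.8217

Let t(s) be the expected number of steps to first reach position 2 from state s, with t(position 2) = 0. Conditioning on the first step:
t(position 1) = 1 + 0.28·t(position 1) + 0.32·t(position 3) + 0.2·t(position 4)
t(position 3) = 1 + 0.2·t(position 1) + 0.22·t(position 3) + 0.32·t(position 4)
t(position 4) = 1 + 0.32·t(position 1) + 0.26·t(position 3) + 0.12·t(position 4)
Solving: t(position 1) = 4.1952, t(position 3) = 3.9256, t(position 4) = 3.8217.
Expected steps from position 4 to position 2: 3.8217.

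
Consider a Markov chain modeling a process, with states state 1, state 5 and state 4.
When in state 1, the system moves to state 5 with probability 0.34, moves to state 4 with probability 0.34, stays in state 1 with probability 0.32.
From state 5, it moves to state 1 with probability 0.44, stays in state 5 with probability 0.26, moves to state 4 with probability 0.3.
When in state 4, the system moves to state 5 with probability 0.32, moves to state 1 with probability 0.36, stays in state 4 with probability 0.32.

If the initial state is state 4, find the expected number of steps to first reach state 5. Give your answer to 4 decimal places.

3.0588

Let t(s) be the expected number of steps to first reach state 5 from state s, with t(state 5) = 0. Conditioning on the first step:
t(state 1) = 1 + 0.32·t(state 1) + 0.34·t(state 4)
t(state 4) = 1 + 0.36·t(state 1) + 0.32·t(state 4)
Solving: t(state 1) = 3.0000, t(state 4) = 3.0588.
Expected steps from state 4 to state 5: 3.0588.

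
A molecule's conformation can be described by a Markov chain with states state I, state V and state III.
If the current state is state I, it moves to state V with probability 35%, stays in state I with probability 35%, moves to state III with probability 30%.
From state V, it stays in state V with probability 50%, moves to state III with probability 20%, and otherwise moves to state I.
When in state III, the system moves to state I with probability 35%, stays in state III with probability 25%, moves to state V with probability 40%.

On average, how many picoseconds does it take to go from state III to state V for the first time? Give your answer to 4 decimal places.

Let t(s) be the expected number of picoseconds to first reach state V from state s, with t(state V) = 0. Conditioning on the first picosecond:
t(state I) = 1 + 0.35·t(state I) + 0.3·t(state III)
t(state III) = 1 + 0.35·t(state I) + 0.25·t(state III)
Solving: t(state I) = 2.7451, t(state III) = 2.6144.
Expected picoseconds from state III to state V: 2.6144.

2.6144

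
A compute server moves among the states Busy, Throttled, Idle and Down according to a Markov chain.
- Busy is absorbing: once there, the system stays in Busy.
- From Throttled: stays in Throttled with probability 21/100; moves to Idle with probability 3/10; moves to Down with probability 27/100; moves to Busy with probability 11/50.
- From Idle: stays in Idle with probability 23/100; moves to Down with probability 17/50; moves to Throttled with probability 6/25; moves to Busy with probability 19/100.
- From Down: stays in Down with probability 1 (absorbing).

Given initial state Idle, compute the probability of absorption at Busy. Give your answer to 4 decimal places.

0.3783

Let h(s) be the probability of absorption at Busy starting from transient state s. Then h(Busy) = 1 and h(Down) = 0. By first-step analysis:
h(Throttled) = 0.22·1 + 0.21·h(Throttled) + 0.3·h(Idle) + 0.27·0
h(Idle) = 0.19·1 + 0.24·h(Throttled) + 0.23·h(Idle) + 0.34·0
Solving: h(Throttled) = 0.4222, h(Idle) = 0.3783.
Starting from Idle, the probability is 0.3783.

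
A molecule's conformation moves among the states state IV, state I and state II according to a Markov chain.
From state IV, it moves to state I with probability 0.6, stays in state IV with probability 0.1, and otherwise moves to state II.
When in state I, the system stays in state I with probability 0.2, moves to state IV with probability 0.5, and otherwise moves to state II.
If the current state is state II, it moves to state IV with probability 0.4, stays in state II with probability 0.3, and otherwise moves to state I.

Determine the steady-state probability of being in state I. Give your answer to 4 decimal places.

Let the stationary distribution be π with π = πP and π_1 + π_2 + π_3 = 1.
π_1 = 0.1·π_1 + 0.5·π_2 + 0.4·π_3
π_2 = 0.6·π_1 + 0.2·π_2 + 0.3·π_3
Solving with the normalization constraint gives π = (0.3357, 0.3643, 0.3000).
So the stationary probability of state I is 0.3643.

0.3643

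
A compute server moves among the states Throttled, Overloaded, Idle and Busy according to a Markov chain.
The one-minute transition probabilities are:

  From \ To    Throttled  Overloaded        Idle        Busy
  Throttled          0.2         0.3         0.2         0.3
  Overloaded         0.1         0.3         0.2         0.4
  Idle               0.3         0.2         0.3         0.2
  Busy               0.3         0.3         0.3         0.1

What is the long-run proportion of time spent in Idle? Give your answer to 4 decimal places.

0.2502

Let the stationary distribution be π with π = πP and π_1 + π_2 + π_3 + π_4 = 1.
π_1 = 0.2·π_1 + 0.1·π_2 + 0.3·π_3 + 0.3·π_4
π_2 = 0.3·π_1 + 0.3·π_2 + 0.2·π_3 + 0.3·π_4
π_3 = 0.2·π_1 + 0.2·π_2 + 0.3·π_3 + 0.3·π_4
Solving with the normalization constraint gives π = (0.2227, 0.2750, 0.2502, 0.2521).
So the stationary probability of Idle is 0.2502.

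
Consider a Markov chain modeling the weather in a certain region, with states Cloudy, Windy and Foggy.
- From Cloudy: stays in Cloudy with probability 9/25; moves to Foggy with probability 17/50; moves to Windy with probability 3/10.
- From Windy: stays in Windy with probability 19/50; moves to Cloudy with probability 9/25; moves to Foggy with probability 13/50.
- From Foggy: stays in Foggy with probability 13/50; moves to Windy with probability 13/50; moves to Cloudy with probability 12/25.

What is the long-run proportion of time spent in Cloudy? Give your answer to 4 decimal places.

Let the stationary distribution be π with π = πP and π_1 + π_2 + π_3 = 1.
π_1 = 0.36·π_1 + 0.36·π_2 + 0.48·π_3
π_2 = 0.3·π_1 + 0.38·π_2 + 0.26·π_3
Solving with the normalization constraint gives π = (0.3950, 0.3134, 0.2916).
So the stationary probability of Cloudy is 0.3950.

0.3950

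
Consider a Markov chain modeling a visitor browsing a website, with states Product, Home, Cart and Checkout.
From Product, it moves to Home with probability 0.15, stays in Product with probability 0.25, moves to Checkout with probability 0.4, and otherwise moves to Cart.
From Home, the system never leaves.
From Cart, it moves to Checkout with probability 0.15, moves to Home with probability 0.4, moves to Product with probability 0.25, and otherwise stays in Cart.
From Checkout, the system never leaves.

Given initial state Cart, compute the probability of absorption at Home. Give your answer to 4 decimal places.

Let h(s) be the probability of absorption at Home starting from transient state s. Then h(Home) = 1 and h(Checkout) = 0. By first-step analysis:
h(Product) = 0.25·h(Product) + 0.15·1 + 0.2·h(Cart) + 0.4·0
h(Cart) = 0.25·h(Product) + 0.4·1 + 0.2·h(Cart) + 0.15·0
Solving: h(Product) = 0.3636, h(Cart) = 0.6136.
Starting from Cart, the probability is 0.6136.

0.6136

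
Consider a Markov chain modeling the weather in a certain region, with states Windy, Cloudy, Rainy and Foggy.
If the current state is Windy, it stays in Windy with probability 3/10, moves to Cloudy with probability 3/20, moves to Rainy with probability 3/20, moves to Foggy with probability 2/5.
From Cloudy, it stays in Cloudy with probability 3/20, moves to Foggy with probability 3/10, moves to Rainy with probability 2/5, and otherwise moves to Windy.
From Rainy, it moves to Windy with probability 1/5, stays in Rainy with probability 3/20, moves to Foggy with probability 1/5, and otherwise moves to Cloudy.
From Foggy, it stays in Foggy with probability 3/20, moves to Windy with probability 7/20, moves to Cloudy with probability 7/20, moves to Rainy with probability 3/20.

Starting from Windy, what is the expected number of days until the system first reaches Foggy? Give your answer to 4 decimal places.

Let t(s) be the expected number of days to first reach Foggy from state s, with t(Foggy) = 0. Conditioning on the first day:
t(Windy) = 1 + 0.3·t(Windy) + 0.15·t(Cloudy) + 0.15·t(Rainy)
t(Cloudy) = 1 + 0.15·t(Windy) + 0.15·t(Cloudy) + 0.4·t(Rainy)
t(Rainy) = 1 + 0.2·t(Windy) + 0.45·t(Cloudy) + 0.15·t(Rainy)
Solving: t(Windy) = 2.9553, t(Cloudy) = 3.4345, t(Rainy) = 3.6901.
Expected days from Windy to Foggy: 2.9553.

2.9553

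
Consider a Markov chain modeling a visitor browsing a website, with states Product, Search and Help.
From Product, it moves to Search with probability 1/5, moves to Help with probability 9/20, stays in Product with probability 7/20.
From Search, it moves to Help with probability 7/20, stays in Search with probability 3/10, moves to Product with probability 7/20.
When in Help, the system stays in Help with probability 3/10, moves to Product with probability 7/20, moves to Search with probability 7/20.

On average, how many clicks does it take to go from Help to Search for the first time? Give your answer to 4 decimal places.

Let t(s) be the expected number of clicks to first reach Search from state s, with t(Search) = 0. Conditioning on the first click:
t(Product) = 1 + 0.35·t(Product) + 0.45·t(Help)
t(Help) = 1 + 0.35·t(Product) + 0.3·t(Help)
Solving: t(Product) = 3.8655, t(Help) = 3.3613.
Expected clicks from Help to Search: 3.3613.

3.3613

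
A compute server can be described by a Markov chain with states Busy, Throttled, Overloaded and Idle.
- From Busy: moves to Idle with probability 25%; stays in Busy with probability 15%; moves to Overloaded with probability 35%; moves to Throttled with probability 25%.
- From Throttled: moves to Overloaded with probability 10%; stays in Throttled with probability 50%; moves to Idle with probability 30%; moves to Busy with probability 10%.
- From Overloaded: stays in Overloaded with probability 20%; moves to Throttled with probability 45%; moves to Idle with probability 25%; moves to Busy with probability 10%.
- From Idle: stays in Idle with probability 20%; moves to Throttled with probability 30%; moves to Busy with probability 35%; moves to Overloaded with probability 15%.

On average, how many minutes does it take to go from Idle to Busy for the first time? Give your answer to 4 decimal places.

Let t(s) be the expected number of minutes to first reach Busy from state s, with t(Busy) = 0. Conditioning on the first minute:
t(Throttled) = 1 + 0.5·t(Throttled) + 0.1·t(Overloaded) + 0.3·t(Idle)
t(Overloaded) = 1 + 0.45·t(Throttled) + 0.2·t(Overloaded) + 0.25·t(Idle)
t(Idle) = 1 + 0.3·t(Throttled) + 0.15·t(Overloaded) + 0.2·t(Idle)
Solving: t(Throttled) = 5.9970, t(Overloaded) = 6.0725, t(Idle) = 4.6375.
Expected minutes from Idle to Busy: 4.6375.

4.6375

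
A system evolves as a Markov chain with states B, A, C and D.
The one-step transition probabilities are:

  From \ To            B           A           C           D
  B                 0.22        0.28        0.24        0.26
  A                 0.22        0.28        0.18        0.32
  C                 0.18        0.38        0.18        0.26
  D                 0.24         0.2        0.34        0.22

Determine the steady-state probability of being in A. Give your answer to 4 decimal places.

Let the stationary distribution be π with π = πP and π_1 + π_2 + π_3 + π_4 = 1.
π_1 = 0.22·π_1 + 0.22·π_2 + 0.18·π_3 + 0.24·π_4
π_2 = 0.28·π_1 + 0.28·π_2 + 0.38·π_3 + 0.2·π_4
π_3 = 0.24·π_1 + 0.18·π_2 + 0.18·π_3 + 0.34·π_4
Solving with the normalization constraint gives π = (0.2159, 0.2823, 0.2356, 0.2663).
So the stationary probability of A is 0.2823.

0.2823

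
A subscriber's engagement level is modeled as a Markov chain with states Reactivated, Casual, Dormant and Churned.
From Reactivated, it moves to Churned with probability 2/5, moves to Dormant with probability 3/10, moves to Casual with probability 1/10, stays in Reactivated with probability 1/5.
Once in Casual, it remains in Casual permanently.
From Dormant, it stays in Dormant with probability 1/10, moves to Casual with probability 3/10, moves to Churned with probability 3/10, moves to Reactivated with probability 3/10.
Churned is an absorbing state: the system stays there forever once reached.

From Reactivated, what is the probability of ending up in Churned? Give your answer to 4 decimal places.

Let h(s) be the probability of absorption at Churned starting from transient state s. Then h(Churned) = 1 and h(Casual) = 0. By first-step analysis:
h(Reactivated) = 0.2·h(Reactivated) + 0.1·0 + 0.3·h(Dormant) + 0.4·1
h(Dormant) = 0.3·h(Reactivated) + 0.3·0 + 0.1·h(Dormant) + 0.3·1
Solving: h(Reactivated) = 0.7143, h(Dormant) = 0.5714.
Starting from Reactivated, the probability is 0.7143.

0.7143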